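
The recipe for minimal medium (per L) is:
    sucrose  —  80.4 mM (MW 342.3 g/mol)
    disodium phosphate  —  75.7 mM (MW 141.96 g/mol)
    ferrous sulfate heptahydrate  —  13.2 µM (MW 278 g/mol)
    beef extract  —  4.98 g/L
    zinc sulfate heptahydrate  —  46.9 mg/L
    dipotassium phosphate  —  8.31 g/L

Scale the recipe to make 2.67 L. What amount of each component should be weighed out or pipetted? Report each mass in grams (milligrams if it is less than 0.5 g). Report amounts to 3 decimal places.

sucrose 73.481 g; disodium phosphate 28.693 g; ferrous sulfate heptahydrate 9.798 mg; beef extract 13.297 g; zinc sulfate heptahydrate 125.223 mg; dipotassium phosphate 22.188 g

Scale factor relative to 1 L: 2.67.
sucrose: 80.4 mmol/L × 342.3 g/mol × 2.67 L ÷ 1000 = 73.481 g
disodium phosphate: 75.7 mmol/L × 141.96 g/mol × 2.67 L ÷ 1000 = 28.693 g
ferrous sulfate heptahydrate: 13.2 µmol/L × 278 g/mol × 2.67 L ÷ 1000 = 9.798 mg
beef extract: 4.98 g/L × 2.67 L = 13.297 g
zinc sulfate heptahydrate: 46.9 mg/L × 2.67 L = 125.223 mg
dipotassium phosphate: 8.31 g/L × 2.67 L = 22.188 g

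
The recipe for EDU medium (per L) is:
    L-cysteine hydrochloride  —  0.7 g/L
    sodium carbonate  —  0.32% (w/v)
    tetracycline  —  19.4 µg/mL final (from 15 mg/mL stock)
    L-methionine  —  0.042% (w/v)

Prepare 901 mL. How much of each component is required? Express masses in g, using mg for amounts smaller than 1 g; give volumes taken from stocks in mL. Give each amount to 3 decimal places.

Working volume: 901 mL = 0.901 L.
L-cysteine hydrochloride: 0.7 g/L × 0.901 L = 0.6307 g = 630.700 mg
sodium carbonate: 0.32 g per 100 mL × 901 mL ÷ 100 = 2.883 g
tetracycline: C1V1 = C2V2 → 19.4 µg/mL × 901 mL ÷ 15000 µg/mL = 1.165 mL
L-methionine: 0.042% w/v = 0.42 g/L → 0.42 × 0.901 L = 0.37842 g = 378.420 mg

L-cysteine hydrochloride 630.700 mg; sodium carbonate 2.883 g; tetracycline 1.165 mL; L-methionine 378.420 mg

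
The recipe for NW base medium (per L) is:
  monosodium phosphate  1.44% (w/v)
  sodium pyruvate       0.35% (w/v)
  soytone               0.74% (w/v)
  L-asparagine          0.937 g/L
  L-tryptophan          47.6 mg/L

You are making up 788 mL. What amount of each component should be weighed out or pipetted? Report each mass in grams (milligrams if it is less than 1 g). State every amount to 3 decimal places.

Scale factor relative to 1 L: 0.788.
monosodium phosphate: 1.44% w/v = 14.4 g/L → 14.4 × 0.788 L = 11.347 g
sodium pyruvate: 0.35 g per 100 mL × 788 mL ÷ 100 = 2.758 g
soytone: 0.74 g per 100 mL × 788 mL ÷ 100 = 5.831 g
L-asparagine: 0.937 g/L × 0.788 L = 0.738356 g = 738.356 mg
L-tryptophan: 47.6 mg/L × 0.788 L = 37.509 mg

monosodium phosphate 11.347 g; sodium pyruvate 2.758 g; soytone 5.831 g; L-asparagine 738.356 mg; L-tryptophan 37.509 mg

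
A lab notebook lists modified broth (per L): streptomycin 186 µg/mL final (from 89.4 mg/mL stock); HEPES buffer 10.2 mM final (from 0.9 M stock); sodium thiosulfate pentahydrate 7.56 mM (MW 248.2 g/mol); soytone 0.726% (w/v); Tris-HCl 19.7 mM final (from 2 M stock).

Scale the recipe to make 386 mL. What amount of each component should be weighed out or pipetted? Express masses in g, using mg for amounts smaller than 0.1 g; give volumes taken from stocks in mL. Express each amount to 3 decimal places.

streptomycin 0.803 mL; HEPES buffer 4.375 mL; sodium thiosulfate pentahydrate 0.724 g; soytone 2.802 g; Tris-HCl 3.802 mL

Scale factor relative to 1 L: 0.386.
streptomycin: V = C2·V2/C1 = 186 µg/mL × 386 mL ÷ 89400 µg/mL = 0.803 mL
HEPES buffer: V = C2·V2/C1 = 10.2 mM × 386 mL ÷ 900 mM = 4.375 mL
sodium thiosulfate pentahydrate: 7.56 mmol/L × 248.2 g/mol × 0.386 L ÷ 1000 = 0.724 g
soytone: 0.726 g per 100 mL × 386 mL ÷ 100 = 2.802 g
Tris-HCl: C1V1 = C2V2 → 19.7 mM × 386 mL ÷ 2000 mM = 3.802 mL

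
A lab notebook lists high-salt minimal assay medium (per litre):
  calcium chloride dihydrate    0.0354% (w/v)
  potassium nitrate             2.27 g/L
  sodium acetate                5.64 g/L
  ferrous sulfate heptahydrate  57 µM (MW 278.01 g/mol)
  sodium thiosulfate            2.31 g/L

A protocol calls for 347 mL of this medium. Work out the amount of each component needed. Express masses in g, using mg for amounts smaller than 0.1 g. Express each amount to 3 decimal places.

calcium chloride dihydrate 0.123 g; potassium nitrate 0.788 g; sodium acetate 1.957 g; ferrous sulfate heptahydrate 5.499 mg; sodium thiosulfate 0.802 g

Target volume = 347 mL = 0.347 L.
calcium chloride dihydrate: 0.0354% w/v = 0.354 g/L → 0.354 × 0.347 L = 0.123 g
potassium nitrate: 2.27 g/L × 0.347 L = 0.788 g
sodium acetate: 5.64 g/L × 0.347 L = 1.957 g
ferrous sulfate heptahydrate: 57 µmol/L × 278.01 g/mol × 0.347 L ÷ 1000 = 5.499 mg
sodium thiosulfate: 2.31 g/L × 0.347 L = 0.802 g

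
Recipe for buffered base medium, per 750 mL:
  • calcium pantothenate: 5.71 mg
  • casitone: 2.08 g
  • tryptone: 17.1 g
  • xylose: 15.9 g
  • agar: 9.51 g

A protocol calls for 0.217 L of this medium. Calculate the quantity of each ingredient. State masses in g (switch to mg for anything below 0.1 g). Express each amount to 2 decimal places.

Scale factor = 217 mL / 750 mL = 0.289333.
calcium pantothenate: 5.71 mg × (217 mL / 750 mL) = 1.65 mg
casitone: 2.08 g × (217 mL / 750 mL) = 0.60 g
tryptone: 17.1 g × (217 mL / 750 mL) = 4.95 g
xylose: 15.9 g × (217 mL / 750 mL) = 4.60 g
agar: 9.51 g × (217 mL / 750 mL) = 2.75 g

calcium pantothenate 1.65 mg; casitone 0.60 g; tryptone 4.95 g; xylose 4.60 g; agar 2.75 g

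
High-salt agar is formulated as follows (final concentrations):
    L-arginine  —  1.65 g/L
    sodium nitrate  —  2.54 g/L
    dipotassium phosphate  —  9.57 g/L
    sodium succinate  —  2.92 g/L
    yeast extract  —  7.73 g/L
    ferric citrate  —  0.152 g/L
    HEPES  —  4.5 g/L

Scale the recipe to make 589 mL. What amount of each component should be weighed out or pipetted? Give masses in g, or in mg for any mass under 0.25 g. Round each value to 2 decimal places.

Target volume = 589 mL = 0.589 L.
L-arginine: 1.65 g/L × 0.589 L = 0.97 g
sodium nitrate: 2.54 g/L × 0.589 L = 1.50 g
dipotassium phosphate: 9.57 g/L × 0.589 L = 5.64 g
sodium succinate: 2.92 g/L × 0.589 L = 1.72 g
yeast extract: 7.73 g/L × 0.589 L = 4.55 g
ferric citrate: 0.152 g/L × 0.589 L = 0.089528 g = 89.53 mg
HEPES: 4.5 g/L × 0.589 L = 2.65 g

L-arginine 0.97 g; sodium nitrate 1.50 g; dipotassium phosphate 5.64 g; sodium succinate 1.72 g; yeast extract 4.55 g; ferric citrate 89.53 mg; HEPES 2.65 g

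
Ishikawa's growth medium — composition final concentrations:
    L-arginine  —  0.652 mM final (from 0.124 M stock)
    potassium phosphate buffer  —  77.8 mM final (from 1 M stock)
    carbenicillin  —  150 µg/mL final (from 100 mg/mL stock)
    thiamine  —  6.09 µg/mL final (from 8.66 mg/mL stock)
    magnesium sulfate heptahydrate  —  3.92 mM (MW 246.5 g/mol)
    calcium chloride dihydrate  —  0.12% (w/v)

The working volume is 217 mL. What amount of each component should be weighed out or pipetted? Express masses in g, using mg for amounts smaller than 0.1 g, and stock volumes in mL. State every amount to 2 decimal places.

Scale factor relative to 1 L: 0.217.
L-arginine: dilute stock: 0.652 mM × 217 mL ÷ 124 mM = 1.14 mL
potassium phosphate buffer: dilute stock: 77.8 mM × 217 mL ÷ 1000 mM = 16.88 mL
carbenicillin: dilute stock: 150 µg/mL × 217 mL ÷ 100000 µg/mL = 0.33 mL
thiamine: dilute stock: 6.09 µg/mL × 217 mL ÷ 8660 µg/mL = 0.15 mL
magnesium sulfate heptahydrate: 3.92 mmol/L × 246.5 g/mol × 0.217 L ÷ 1000 = 0.21 g
calcium chloride dihydrate: 0.12 g per 100 mL × 217 mL ÷ 100 = 0.26 g

L-arginine 1.14 mL; potassium phosphate buffer 16.88 mL; carbenicillin 0.33 mL; thiamine 0.15 mL; magnesium sulfate heptahydrate 0.21 g; calcium chloride dihydrate 0.26 g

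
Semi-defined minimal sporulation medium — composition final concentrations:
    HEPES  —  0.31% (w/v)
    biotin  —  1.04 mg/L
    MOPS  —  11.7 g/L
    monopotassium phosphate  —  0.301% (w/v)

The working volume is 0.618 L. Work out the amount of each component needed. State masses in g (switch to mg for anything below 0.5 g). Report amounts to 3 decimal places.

Scale factor relative to 1 L: 0.618.
HEPES: 0.31 g per 100 mL × 618 mL ÷ 100 = 1.916 g
biotin: 1.04 mg/L × 0.618 L = 0.643 mg
MOPS: 11.7 g/L × 0.618 L = 7.231 g
monopotassium phosphate: 0.301 g per 100 mL × 618 mL ÷ 100 = 1.860 g

HEPES 1.916 g; biotin 0.643 mg; MOPS 7.231 g; monopotassium phosphate 1.860 g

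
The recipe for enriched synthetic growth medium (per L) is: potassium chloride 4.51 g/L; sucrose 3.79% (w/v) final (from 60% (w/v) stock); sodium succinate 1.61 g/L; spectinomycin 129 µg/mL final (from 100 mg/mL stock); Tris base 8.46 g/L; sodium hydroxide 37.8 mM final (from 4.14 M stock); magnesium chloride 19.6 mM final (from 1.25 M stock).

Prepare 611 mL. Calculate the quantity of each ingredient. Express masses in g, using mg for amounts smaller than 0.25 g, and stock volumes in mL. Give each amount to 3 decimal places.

potassium chloride 2.756 g; sucrose 38.595 mL; sodium succinate 0.984 g; spectinomycin 0.788 mL; Tris base 5.169 g; sodium hydroxide 5.579 mL; magnesium chloride 9.580 mL

Scale factor relative to 1 L: 0.611.
potassium chloride: 4.51 g/L × 0.611 L = 2.756 g
sucrose: dilute stock: 3.79% ÷ 60% × 611 mL = 38.595 mL
sodium succinate: 1.61 g/L × 0.611 L = 0.984 g
spectinomycin: C1V1 = C2V2 → 129 µg/mL × 611 mL ÷ 100000 µg/mL = 0.788 mL
Tris base: 8.46 g/L × 0.611 L = 5.169 g
sodium hydroxide: V = C2·V2/C1 = 37.8 mM × 611 mL ÷ 4140 mM = 5.579 mL
magnesium chloride: V = C2·V2/C1 = 19.6 mM × 611 mL ÷ 1250 mM = 9.580 mL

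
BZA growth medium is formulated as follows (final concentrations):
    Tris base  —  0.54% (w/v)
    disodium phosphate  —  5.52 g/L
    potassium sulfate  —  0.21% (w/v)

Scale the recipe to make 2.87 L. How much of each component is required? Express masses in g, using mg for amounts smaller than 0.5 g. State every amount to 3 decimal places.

Working volume: 2.87 L.
Tris base: 0.54% w/v = 5.4 g/L → 5.4 × 2.87 L = 15.498 g
disodium phosphate: 5.52 g/L × 2.87 L = 15.842 g
potassium sulfate: 0.21% w/v = 2.1 g/L → 2.1 × 2.87 L = 6.027 g

Tris base 15.498 g; disodium phosphate 15.842 g; potassium sulfate 6.027 g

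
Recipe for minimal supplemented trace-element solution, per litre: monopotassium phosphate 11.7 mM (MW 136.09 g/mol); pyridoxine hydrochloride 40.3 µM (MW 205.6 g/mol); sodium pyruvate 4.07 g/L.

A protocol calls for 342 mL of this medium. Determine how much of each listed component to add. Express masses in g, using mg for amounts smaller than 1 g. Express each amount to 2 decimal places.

Scale factor relative to 1 L: 0.342.
monopotassium phosphate: 11.7 mmol/L × 136.09 mg/mmol × 0.342 L = 544.55 mg
pyridoxine hydrochloride: 40.3 µmol/L × 205.6 g/mol × 0.342 L ÷ 1000 = 2.83 mg
sodium pyruvate: 4.07 g/L × 0.342 L = 1.39 g

monopotassium phosphate 544.55 mg; pyridoxine hydrochloride 2.83 mg; sodium pyruvate 1.39 g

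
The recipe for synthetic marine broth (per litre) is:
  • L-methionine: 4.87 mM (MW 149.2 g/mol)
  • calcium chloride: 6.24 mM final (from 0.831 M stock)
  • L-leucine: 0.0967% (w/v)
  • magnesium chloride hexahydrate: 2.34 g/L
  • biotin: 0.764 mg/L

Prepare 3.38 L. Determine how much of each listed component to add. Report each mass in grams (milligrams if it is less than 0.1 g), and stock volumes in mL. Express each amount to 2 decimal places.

L-methionine 2.46 g; calcium chloride 25.38 mL; L-leucine 3.27 g; magnesium chloride hexahydrate 7.91 g; biotin 2.58 mg

Scale factor relative to 1 L: 3.38.
L-methionine: 4.87 mmol/L × 149.2 g/mol × 3.38 L ÷ 1000 = 2.46 g
calcium chloride: C1V1 = C2V2 → 6.24 mM × 3380 mL ÷ 831 mM = 25.38 mL
L-leucine: 0.0967% w/v = 0.967 g/L → 0.967 × 3.38 L = 3.27 g
magnesium chloride hexahydrate: 2.34 g/L × 3.38 L = 7.91 g
biotin: 0.764 mg/L × 3.38 L = 2.58 mg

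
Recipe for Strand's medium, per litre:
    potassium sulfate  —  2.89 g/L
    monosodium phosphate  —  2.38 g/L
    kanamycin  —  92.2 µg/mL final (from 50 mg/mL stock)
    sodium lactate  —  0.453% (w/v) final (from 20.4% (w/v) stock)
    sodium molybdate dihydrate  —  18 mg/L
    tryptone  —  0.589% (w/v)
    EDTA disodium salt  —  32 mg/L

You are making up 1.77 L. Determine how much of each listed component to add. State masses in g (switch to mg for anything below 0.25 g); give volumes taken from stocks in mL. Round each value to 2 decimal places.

potassium sulfate 5.12 g; monosodium phosphate 4.21 g; kanamycin 3.26 mL; sodium lactate 39.30 mL; sodium molybdate dihydrate 31.86 mg; tryptone 10.43 g; EDTA disodium salt 56.64 mg

Scale factor relative to 1 L: 1.77.
potassium sulfate: 2.89 g/L × 1.77 L = 5.12 g
monosodium phosphate: 2.38 g/L × 1.77 L = 4.21 g
kanamycin: V = C2·V2/C1 = 92.2 µg/mL × 1770 mL ÷ 50000 µg/mL = 3.26 mL
sodium lactate: dilute stock: 0.453% ÷ 20.4% × 1770 mL = 39.30 mL
sodium molybdate dihydrate: 18 mg/L × 1.77 L = 31.86 mg
tryptone: 0.589% w/v = 5.89 g/L → 5.89 × 1.77 L = 10.43 g
EDTA disodium salt: 32 mg/L × 1.77 L = 56.64 mg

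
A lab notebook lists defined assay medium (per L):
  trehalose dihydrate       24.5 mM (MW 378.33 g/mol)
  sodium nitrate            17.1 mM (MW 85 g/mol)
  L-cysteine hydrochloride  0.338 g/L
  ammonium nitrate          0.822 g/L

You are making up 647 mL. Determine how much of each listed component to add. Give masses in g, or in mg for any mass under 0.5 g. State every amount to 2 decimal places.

Working volume: 647 mL = 0.647 L.
trehalose dihydrate: 24.5 mmol/L × 378.33 g/mol × 0.647 L ÷ 1000 = 6.00 g
sodium nitrate: 17.1 mmol/L × 85 g/mol × 0.647 L ÷ 1000 = 0.94 g
L-cysteine hydrochloride: 0.338 g/L × 0.647 L = 0.218686 g = 218.69 mg
ammonium nitrate: 0.822 g/L × 0.647 L = 0.53 g

trehalose dihydrate 6.00 g; sodium nitrate 0.94 g; L-cysteine hydrochloride 218.69 mg; ammonium nitrate 0.53 g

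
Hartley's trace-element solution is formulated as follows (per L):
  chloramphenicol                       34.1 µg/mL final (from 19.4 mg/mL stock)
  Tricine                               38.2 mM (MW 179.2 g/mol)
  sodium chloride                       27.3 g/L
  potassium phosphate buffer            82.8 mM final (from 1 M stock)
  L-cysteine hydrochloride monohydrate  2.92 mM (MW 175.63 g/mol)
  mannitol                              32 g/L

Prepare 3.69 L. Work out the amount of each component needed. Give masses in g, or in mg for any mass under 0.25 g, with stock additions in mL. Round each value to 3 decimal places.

chloramphenicol 6.486 mL; Tricine 25.260 g; sodium chloride 100.737 g; potassium phosphate buffer 305.532 mL; L-cysteine hydrochloride monohydrate 1.892 g; mannitol 118.080 g

Working volume: 3.69 L.
chloramphenicol: C1V1 = C2V2 → 34.1 µg/mL × 3690 mL ÷ 19400 µg/mL = 6.486 mL
Tricine: 38.2 mmol/L × 179.2 g/mol × 3.69 L ÷ 1000 = 25.260 g
sodium chloride: 27.3 g/L × 3.69 L = 100.737 g
potassium phosphate buffer: V = C2·V2/C1 = 82.8 mM × 3690 mL ÷ 1000 mM = 305.532 mL
L-cysteine hydrochloride monohydrate: 2.92 mmol/L × 175.63 g/mol × 3.69 L ÷ 1000 = 1.892 g
mannitol: 32 g/L × 3.69 L = 118.080 g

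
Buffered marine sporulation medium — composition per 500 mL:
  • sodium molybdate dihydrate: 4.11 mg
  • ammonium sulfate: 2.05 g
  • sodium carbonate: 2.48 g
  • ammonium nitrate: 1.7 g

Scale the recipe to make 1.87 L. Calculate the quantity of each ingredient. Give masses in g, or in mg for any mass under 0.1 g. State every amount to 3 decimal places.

sodium molybdate dihydrate 15.371 mg; ammonium sulfate 7.667 g; sodium carbonate 9.275 g; ammonium nitrate 6.358 g

Scale factor = 1870 mL / 500 mL = 3.74.
sodium molybdate dihydrate: 4.11 mg × (1870 mL / 500 mL) = 15.371 mg
ammonium sulfate: 2.05 g × (1870 mL / 500 mL) = 7.667 g
sodium carbonate: 2.48 g × (1870 mL / 500 mL) = 9.275 g
ammonium nitrate: 1.7 g × (1870 mL / 500 mL) = 6.358 g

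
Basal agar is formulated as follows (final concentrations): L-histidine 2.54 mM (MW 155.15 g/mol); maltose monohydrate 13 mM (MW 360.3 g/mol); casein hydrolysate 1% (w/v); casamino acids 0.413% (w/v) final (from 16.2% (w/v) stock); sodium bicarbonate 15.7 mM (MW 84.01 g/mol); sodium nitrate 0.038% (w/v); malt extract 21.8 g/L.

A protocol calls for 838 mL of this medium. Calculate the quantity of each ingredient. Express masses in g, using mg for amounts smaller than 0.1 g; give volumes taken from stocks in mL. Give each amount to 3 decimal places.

L-histidine 0.330 g; maltose monohydrate 3.925 g; casein hydrolysate 8.380 g; casamino acids 21.364 mL; sodium bicarbonate 1.105 g; sodium nitrate 0.318 g; malt extract 18.268 g

Scale factor relative to 1 L: 0.838.
L-histidine: 2.54 mmol/L × 155.15 g/mol × 0.838 L ÷ 1000 = 0.330 g
maltose monohydrate: 13 mmol/L × 360.3 g/mol × 0.838 L ÷ 1000 = 3.925 g
casein hydrolysate: 1% w/v = 10 g/L → 10 × 0.838 L = 8.380 g
casamino acids: dilute stock: 0.413% ÷ 16.2% × 838 mL = 21.364 mL
sodium bicarbonate: 15.7 mmol/L × 84.01 g/mol × 0.838 L ÷ 1000 = 1.105 g
sodium nitrate: 0.038% w/v = 0.38 g/L → 0.38 × 0.838 L = 0.318 g
malt extract: 21.8 g/L × 0.838 L = 18.268 g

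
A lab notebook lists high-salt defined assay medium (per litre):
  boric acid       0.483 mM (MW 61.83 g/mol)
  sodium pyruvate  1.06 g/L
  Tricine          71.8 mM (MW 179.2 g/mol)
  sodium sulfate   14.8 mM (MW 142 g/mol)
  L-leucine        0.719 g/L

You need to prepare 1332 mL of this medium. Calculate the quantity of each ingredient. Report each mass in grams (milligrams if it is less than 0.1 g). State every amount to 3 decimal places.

boric acid 39.779 mg; sodium pyruvate 1.412 g; Tricine 17.138 g; sodium sulfate 2.799 g; L-leucine 0.958 g

Scale factor relative to 1 L: 1.332.
boric acid: 0.483 mmol/L × 61.83 mg/mmol × 1.332 L = 39.779 mg
sodium pyruvate: 1.06 g/L × 1.332 L = 1.412 g
Tricine: 71.8 mmol/L × 179.2 g/mol × 1.332 L ÷ 1000 = 17.138 g
sodium sulfate: 14.8 mmol/L × 142 g/mol × 1.332 L ÷ 1000 = 2.799 g
L-leucine: 0.719 g/L × 1.332 L = 0.958 g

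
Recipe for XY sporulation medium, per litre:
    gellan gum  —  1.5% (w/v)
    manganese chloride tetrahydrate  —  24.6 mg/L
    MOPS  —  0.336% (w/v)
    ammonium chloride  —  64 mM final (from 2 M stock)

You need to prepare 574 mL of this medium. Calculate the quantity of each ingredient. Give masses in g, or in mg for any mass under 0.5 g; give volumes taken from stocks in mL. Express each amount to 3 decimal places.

Target volume = 574 mL = 0.574 L.
gellan gum: 1.5% w/v = 15 g/L → 15 × 0.574 L = 8.610 g
manganese chloride tetrahydrate: 24.6 mg/L × 0.574 L = 14.120 mg
MOPS: 0.336 g per 100 mL × 574 mL ÷ 100 = 1.929 g
ammonium chloride: C1V1 = C2V2 → 64 mM × 574 mL ÷ 2000 mM = 18.368 mL

gellan gum 8.610 g; manganese chloride tetrahydrate 14.120 mg; MOPS 1.929 g; ammonium chloride 18.368 mL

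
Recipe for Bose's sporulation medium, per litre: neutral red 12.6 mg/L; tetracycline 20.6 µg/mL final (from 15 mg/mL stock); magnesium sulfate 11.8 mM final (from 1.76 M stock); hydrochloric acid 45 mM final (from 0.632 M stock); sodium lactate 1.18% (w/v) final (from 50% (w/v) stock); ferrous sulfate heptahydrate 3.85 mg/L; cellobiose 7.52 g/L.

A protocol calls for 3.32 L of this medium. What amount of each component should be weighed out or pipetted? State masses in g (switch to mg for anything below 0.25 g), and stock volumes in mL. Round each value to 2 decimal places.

neutral red 41.83 mg; tetracycline 4.56 mL; magnesium sulfate 22.26 mL; hydrochloric acid 236.39 mL; sodium lactate 78.35 mL; ferrous sulfate heptahydrate 12.78 mg; cellobiose 24.97 g

Working volume: 3.32 L.
neutral red: 12.6 mg/L × 3.32 L = 41.83 mg
tetracycline: dilute stock: 20.6 µg/mL × 3320 mL ÷ 15000 µg/mL = 4.56 mL
magnesium sulfate: dilute stock: 11.8 mM × 3320 mL ÷ 1760 mM = 22.26 mL
hydrochloric acid: C1V1 = C2V2 → 45 mM × 3320 mL ÷ 632 mM = 236.39 mL
sodium lactate: dilute stock: 1.18% ÷ 50% × 3320 mL = 78.35 mL
ferrous sulfate heptahydrate: 3.85 mg/L × 3.32 L = 12.78 mg
cellobiose: 7.52 g/L × 3.32 L = 24.97 g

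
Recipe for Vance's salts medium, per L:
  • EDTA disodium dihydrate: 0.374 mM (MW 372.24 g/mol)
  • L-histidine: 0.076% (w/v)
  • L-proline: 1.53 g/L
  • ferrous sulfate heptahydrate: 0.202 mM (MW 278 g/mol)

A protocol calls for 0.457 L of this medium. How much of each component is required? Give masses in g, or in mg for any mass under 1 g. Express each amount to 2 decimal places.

EDTA disodium dihydrate 63.62 mg; L-histidine 347.32 mg; L-proline 699.21 mg; ferrous sulfate heptahydrate 25.66 mg

Working volume: 0.457 L.
EDTA disodium dihydrate: 0.374 mmol/L × 372.24 mg/mmol × 0.457 L = 63.62 mg
L-histidine: 0.076 g per 100 mL × 457 mL ÷ 100 = 0.34732 g = 347.32 mg
L-proline: 1.53 g/L × 0.457 L = 0.69921 g = 699.21 mg
ferrous sulfate heptahydrate: 0.202 mmol/L × 278 mg/mmol × 0.457 L = 25.66 mg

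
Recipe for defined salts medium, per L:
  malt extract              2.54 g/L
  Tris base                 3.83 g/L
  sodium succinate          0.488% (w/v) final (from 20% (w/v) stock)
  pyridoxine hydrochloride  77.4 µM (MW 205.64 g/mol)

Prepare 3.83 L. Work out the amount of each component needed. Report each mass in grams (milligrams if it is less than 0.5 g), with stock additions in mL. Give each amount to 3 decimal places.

malt extract 9.728 g; Tris base 14.669 g; sodium succinate 93.452 mL; pyridoxine hydrochloride 60.960 mg

Working volume: 3.83 L.
malt extract: 2.54 g/L × 3.83 L = 9.728 g
Tris base: 3.83 g/L × 3.83 L = 14.669 g
sodium succinate: C1V1 = C2V2 → 0.488% ÷ 20% × 3830 mL = 93.452 mL
pyridoxine hydrochloride: 77.4 µmol/L × 205.64 g/mol × 3.83 L ÷ 1000 = 60.960 mg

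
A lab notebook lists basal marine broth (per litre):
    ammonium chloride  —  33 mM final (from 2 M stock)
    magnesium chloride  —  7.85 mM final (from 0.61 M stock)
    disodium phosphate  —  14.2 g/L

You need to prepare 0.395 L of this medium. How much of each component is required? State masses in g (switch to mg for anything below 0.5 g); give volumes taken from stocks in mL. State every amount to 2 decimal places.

ammonium chloride 6.52 mL; magnesium chloride 5.08 mL; disodium phosphate 5.61 g

Working volume: 0.395 L.
ammonium chloride: C1V1 = C2V2 → 33 mM × 395 mL ÷ 2000 mM = 6.52 mL
magnesium chloride: V = C2·V2/C1 = 7.85 mM × 395 mL ÷ 610 mM = 5.08 mL
disodium phosphate: 14.2 g/L × 0.395 L = 5.61 g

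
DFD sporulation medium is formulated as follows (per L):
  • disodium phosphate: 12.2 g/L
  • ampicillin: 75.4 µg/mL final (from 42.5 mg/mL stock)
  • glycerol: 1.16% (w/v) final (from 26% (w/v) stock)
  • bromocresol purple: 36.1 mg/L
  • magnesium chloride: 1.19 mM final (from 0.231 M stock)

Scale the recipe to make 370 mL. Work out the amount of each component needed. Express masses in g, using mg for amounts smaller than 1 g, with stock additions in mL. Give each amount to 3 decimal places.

disodium phosphate 4.514 g; ampicillin 0.656 mL; glycerol 16.508 mL; bromocresol purple 13.357 mg; magnesium chloride 1.906 mL

Working volume: 370 mL = 0.37 L.
disodium phosphate: 12.2 g/L × 0.37 L = 4.514 g
ampicillin: dilute stock: 75.4 µg/mL × 370 mL ÷ 42500 µg/mL = 0.656 mL
glycerol: V = C2·V2/C1 = 1.16% ÷ 26% × 370 mL = 16.508 mL
bromocresol purple: 36.1 mg/L × 0.37 L = 13.357 mg
magnesium chloride: C1V1 = C2V2 → 1.19 mM × 370 mL ÷ 231 mM = 1.906 mL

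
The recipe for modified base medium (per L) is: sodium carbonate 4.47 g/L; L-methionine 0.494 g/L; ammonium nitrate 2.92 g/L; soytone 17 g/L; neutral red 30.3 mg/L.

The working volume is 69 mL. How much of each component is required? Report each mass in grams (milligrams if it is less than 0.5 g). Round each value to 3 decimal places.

Working volume: 69 mL = 0.069 L.
sodium carbonate: 4.47 g/L × 0.069 L = 0.30843 g = 308.430 mg
L-methionine: 0.494 g/L × 0.069 L = 0.034086 g = 34.086 mg
ammonium nitrate: 2.92 g/L × 0.069 L = 0.20148 g = 201.480 mg
soytone: 17 g/L × 0.069 L = 1.173 g
neutral red: 30.3 mg/L × 0.069 L = 2.091 mg

sodium carbonate 308.430 mg; L-methionine 34.086 mg; ammonium nitrate 201.480 mg; soytone 1.173 g; neutral red 2.091 mg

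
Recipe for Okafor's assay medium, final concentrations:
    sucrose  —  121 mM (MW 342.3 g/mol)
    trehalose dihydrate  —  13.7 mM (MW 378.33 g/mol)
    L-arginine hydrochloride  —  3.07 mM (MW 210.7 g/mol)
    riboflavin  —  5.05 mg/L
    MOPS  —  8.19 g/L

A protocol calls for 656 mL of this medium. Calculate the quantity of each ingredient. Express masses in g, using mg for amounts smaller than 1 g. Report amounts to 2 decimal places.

Working volume: 656 mL = 0.656 L.
sucrose: 121 mmol/L × 342.3 g/mol × 0.656 L ÷ 1000 = 27.17 g
trehalose dihydrate: 13.7 mmol/L × 378.33 g/mol × 0.656 L ÷ 1000 = 3.40 g
L-arginine hydrochloride: 3.07 mmol/L × 210.7 mg/mmol × 0.656 L = 424.33 mg
riboflavin: 5.05 mg/L × 0.656 L = 3.31 mg
MOPS: 8.19 g/L × 0.656 L = 5.37 g

sucrose 27.17 g; trehalose dihydrate 3.40 g; L-arginine hydrochloride 424.33 mg; riboflavin 3.31 mg; MOPS 5.37 g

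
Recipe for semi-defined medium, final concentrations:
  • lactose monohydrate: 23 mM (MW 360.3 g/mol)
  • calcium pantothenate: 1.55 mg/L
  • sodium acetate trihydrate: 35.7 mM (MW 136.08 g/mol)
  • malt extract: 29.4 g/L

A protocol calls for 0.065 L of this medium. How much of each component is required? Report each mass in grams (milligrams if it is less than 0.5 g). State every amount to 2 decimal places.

Working volume: 0.065 L.
lactose monohydrate: 23 mmol/L × 360.3 g/mol × 0.065 L ÷ 1000 = 0.54 g
calcium pantothenate: 1.55 mg/L × 0.065 L = 0.10 mg
sodium acetate trihydrate: 35.7 mmol/L × 136.08 mg/mmol × 0.065 L = 315.77 mg
malt extract: 29.4 g/L × 0.065 L = 1.91 g

lactose monohydrate 0.54 g; calcium pantothenate 0.10 mg; sodium acetate trihydrate 315.77 mg; malt extract 1.91 g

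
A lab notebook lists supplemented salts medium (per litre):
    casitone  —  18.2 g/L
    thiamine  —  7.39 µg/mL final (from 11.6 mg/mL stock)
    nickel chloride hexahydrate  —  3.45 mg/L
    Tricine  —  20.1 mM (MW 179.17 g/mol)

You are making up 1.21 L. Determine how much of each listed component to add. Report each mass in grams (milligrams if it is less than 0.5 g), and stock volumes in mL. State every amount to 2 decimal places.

Working volume: 1.21 L.
casitone: 18.2 g/L × 1.21 L = 22.02 g
thiamine: V = C2·V2/C1 = 7.39 µg/mL × 1210 mL ÷ 11600 µg/mL = 0.77 mL
nickel chloride hexahydrate: 3.45 mg/L × 1.21 L = 4.17 mg
Tricine: 20.1 mmol/L × 179.17 g/mol × 1.21 L ÷ 1000 = 4.36 g

casitone 22.02 g; thiamine 0.77 mL; nickel chloride hexahydrate 4.17 mg; Tricine 4.36 g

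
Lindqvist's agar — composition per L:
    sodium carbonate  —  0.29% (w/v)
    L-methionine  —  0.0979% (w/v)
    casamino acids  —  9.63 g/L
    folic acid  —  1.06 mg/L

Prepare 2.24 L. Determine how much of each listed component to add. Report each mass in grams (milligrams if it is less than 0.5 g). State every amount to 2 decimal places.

sodium carbonate 6.50 g; L-methionine 2.19 g; casamino acids 21.57 g; folic acid 2.37 mg

Working volume: 2.24 L.
sodium carbonate: 0.29 g per 100 mL × 2240 mL ÷ 100 = 6.50 g
L-methionine: 0.0979 g per 100 mL × 2240 mL ÷ 100 = 2.19 g
casamino acids: 9.63 g/L × 2.24 L = 21.57 g
folic acid: 1.06 mg/L × 2.24 L = 2.37 mg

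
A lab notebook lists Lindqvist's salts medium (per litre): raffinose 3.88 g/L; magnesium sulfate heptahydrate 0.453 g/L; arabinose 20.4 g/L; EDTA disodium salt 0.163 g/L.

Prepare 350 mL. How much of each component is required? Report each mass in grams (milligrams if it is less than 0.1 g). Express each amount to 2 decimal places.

raffinose 1.36 g; magnesium sulfate heptahydrate 0.16 g; arabinose 7.14 g; EDTA disodium salt 57.05 mg

Scale factor relative to 1 L: 0.35.
raffinose: 3.88 g/L × 0.35 L = 1.36 g
magnesium sulfate heptahydrate: 0.453 g/L × 0.35 L = 0.16 g
arabinose: 20.4 g/L × 0.35 L = 7.14 g
EDTA disodium salt: 0.163 g/L × 0.35 L = 0.05705 g = 57.05 mg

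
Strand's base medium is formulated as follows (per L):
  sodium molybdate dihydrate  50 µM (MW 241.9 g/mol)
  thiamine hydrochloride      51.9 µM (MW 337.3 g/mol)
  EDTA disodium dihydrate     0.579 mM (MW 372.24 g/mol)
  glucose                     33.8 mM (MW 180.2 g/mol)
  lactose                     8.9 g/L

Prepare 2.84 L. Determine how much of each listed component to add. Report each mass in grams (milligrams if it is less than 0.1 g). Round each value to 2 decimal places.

Working volume: 2.84 L.
sodium molybdate dihydrate: 50 µmol/L × 241.9 g/mol × 2.84 L ÷ 1000 = 34.35 mg
thiamine hydrochloride: 51.9 µmol/L × 337.3 g/mol × 2.84 L ÷ 1000 = 49.72 mg
EDTA disodium dihydrate: 0.579 mmol/L × 372.24 g/mol × 2.84 L ÷ 1000 = 0.61 g
glucose: 33.8 mmol/L × 180.2 g/mol × 2.84 L ÷ 1000 = 17.30 g
lactose: 8.9 g/L × 2.84 L = 25.28 g

sodium molybdate dihydrate 34.35 mg; thiamine hydrochloride 49.72 mg; EDTA disodium dihydrate 0.61 g; glucose 17.30 g; lactose 25.28 g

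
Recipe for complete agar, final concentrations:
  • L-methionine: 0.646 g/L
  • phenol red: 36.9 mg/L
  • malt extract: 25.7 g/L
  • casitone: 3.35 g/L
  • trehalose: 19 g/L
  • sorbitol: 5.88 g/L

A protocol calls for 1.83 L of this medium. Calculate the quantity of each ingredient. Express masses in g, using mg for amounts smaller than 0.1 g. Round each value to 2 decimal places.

L-methionine 1.18 g; phenol red 67.53 mg; malt extract 47.03 g; casitone 6.13 g; trehalose 34.77 g; sorbitol 10.76 g

Working volume: 1.83 L.
L-methionine: 0.646 g/L × 1.83 L = 1.18 g
phenol red: 36.9 mg/L × 1.83 L = 67.53 mg
malt extract: 25.7 g/L × 1.83 L = 47.03 g
casitone: 3.35 g/L × 1.83 L = 6.13 g
trehalose: 19 g/L × 1.83 L = 34.77 g
sorbitol: 5.88 g/L × 1.83 L = 10.76 g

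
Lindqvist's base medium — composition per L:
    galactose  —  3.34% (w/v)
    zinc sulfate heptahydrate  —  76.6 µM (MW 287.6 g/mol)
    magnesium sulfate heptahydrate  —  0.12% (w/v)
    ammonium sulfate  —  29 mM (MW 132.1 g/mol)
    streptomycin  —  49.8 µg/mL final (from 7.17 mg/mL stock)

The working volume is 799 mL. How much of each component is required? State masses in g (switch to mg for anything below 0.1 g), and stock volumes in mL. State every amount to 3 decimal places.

Scale factor relative to 1 L: 0.799.
galactose: 3.34 g per 100 mL × 799 mL ÷ 100 = 26.687 g
zinc sulfate heptahydrate: 76.6 µmol/L × 287.6 g/mol × 0.799 L ÷ 1000 = 17.602 mg
magnesium sulfate heptahydrate: 0.12 g per 100 mL × 799 mL ÷ 100 = 0.959 g
ammonium sulfate: 29 mmol/L × 132.1 g/mol × 0.799 L ÷ 1000 = 3.061 g
streptomycin: C1V1 = C2V2 → 49.8 µg/mL × 799 mL ÷ 7170 µg/mL = 5.550 mL

galactose 26.687 g; zinc sulfate heptahydrate 17.602 mg; magnesium sulfate heptahydrate 0.959 g; ammonium sulfate 3.061 g; streptomycin 5.550 mL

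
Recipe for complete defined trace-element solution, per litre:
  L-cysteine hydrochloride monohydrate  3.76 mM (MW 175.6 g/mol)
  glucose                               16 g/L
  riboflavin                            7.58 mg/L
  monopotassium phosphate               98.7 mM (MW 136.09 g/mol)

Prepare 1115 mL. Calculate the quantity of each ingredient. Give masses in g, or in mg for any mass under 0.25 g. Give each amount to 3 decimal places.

L-cysteine hydrochloride monohydrate 0.736 g; glucose 17.840 g; riboflavin 8.452 mg; monopotassium phosphate 14.977 g

Working volume: 1115 mL = 1.115 L.
L-cysteine hydrochloride monohydrate: 3.76 mmol/L × 175.6 g/mol × 1.115 L ÷ 1000 = 0.736 g
glucose: 16 g/L × 1.115 L = 17.840 g
riboflavin: 7.58 mg/L × 1.115 L = 8.452 mg
monopotassium phosphate: 98.7 mmol/L × 136.09 g/mol × 1.115 L ÷ 1000 = 14.977 g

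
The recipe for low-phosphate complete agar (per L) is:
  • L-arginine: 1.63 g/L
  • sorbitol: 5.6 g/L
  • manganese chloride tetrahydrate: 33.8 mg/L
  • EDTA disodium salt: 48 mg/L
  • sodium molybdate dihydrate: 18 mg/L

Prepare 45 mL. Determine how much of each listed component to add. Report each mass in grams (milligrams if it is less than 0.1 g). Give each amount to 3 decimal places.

L-arginine 73.350 mg; sorbitol 0.252 g; manganese chloride tetrahydrate 1.521 mg; EDTA disodium salt 2.160 mg; sodium molybdate dihydrate 0.810 mg

Working volume: 45 mL = 0.045 L.
L-arginine: 1.63 g/L × 0.045 L = 0.07335 g = 73.350 mg
sorbitol: 5.6 g/L × 0.045 L = 0.252 g
manganese chloride tetrahydrate: 33.8 mg/L × 0.045 L = 1.521 mg
EDTA disodium salt: 48 mg/L × 0.045 L = 2.160 mg
sodium molybdate dihydrate: 18 mg/L × 0.045 L = 0.810 mg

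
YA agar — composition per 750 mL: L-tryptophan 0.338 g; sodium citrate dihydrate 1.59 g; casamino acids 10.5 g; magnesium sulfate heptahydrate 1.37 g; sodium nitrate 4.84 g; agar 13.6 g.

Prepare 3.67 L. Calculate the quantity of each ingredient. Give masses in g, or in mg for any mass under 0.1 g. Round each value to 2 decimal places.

Ratio of target to recipe volume: 3670 / 750 = 4.89333.
L-tryptophan: 0.338 g × (3670 mL / 750 mL) = 1.65 g
sodium citrate dihydrate: 1.59 g × (3670 mL / 750 mL) = 7.78 g
casamino acids: 10.5 g × (3670 mL / 750 mL) = 51.38 g
magnesium sulfate heptahydrate: 1.37 g × (3670 mL / 750 mL) = 6.70 g
sodium nitrate: 4.84 g × (3670 mL / 750 mL) = 23.68 g
agar: 13.6 g × (3670 mL / 750 mL) = 66.55 g

L-tryptophan 1.65 g; sodium citrate dihydrate 7.78 g; casamino acids 51.38 g; magnesium sulfate heptahydrate 6.70 g; sodium nitrate 23.68 g; agar 66.55 g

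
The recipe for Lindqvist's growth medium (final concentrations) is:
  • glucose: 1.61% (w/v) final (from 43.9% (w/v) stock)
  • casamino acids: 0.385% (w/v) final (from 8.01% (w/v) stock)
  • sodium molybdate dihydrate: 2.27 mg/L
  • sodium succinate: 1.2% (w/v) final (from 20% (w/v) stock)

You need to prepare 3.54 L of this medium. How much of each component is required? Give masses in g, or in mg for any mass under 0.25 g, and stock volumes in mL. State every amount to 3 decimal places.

Scale factor relative to 1 L: 3.54.
glucose: V = C2·V2/C1 = 1.61% ÷ 43.9% × 3540 mL = 129.827 mL
casamino acids: V = C2·V2/C1 = 0.385% ÷ 8.01% × 3540 mL = 170.150 mL
sodium molybdate dihydrate: 2.27 mg/L × 3.54 L = 8.036 mg
sodium succinate: V = C2·V2/C1 = 1.2% ÷ 20% × 3540 mL = 212.400 mL

glucose 129.827 mL; casamino acids 170.150 mL; sodium molybdate dihydrate 8.036 mg; sodium succinate 212.400 mL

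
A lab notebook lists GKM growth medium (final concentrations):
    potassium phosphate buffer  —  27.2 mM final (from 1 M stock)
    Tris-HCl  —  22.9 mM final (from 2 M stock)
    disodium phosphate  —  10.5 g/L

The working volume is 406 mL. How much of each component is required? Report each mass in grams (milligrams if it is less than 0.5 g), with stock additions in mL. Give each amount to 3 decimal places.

Working volume: 406 mL = 0.406 L.
potassium phosphate buffer: C1V1 = C2V2 → 27.2 mM × 406 mL ÷ 1000 mM = 11.043 mL
Tris-HCl: dilute stock: 22.9 mM × 406 mL ÷ 2000 mM = 4.649 mL
disodium phosphate: 10.5 g/L × 0.406 L = 4.263 g

potassium phosphate buffer 11.043 mL; Tris-HCl 4.649 mL; disodium phosphate 4.263 g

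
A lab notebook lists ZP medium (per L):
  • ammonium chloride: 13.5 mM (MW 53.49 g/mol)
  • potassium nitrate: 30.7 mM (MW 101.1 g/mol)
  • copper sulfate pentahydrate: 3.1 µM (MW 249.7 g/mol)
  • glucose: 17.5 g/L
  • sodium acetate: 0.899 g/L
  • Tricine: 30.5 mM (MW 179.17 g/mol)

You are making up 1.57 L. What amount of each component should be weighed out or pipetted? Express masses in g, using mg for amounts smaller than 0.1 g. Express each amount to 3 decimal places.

ammonium chloride 1.134 g; potassium nitrate 4.873 g; copper sulfate pentahydrate 1.215 mg; glucose 27.475 g; sodium acetate 1.411 g; Tricine 8.580 g

Working volume: 1.57 L.
ammonium chloride: 13.5 mmol/L × 53.49 g/mol × 1.57 L ÷ 1000 = 1.134 g
potassium nitrate: 30.7 mmol/L × 101.1 g/mol × 1.57 L ÷ 1000 = 4.873 g
copper sulfate pentahydrate: 3.1 µmol/L × 249.7 g/mol × 1.57 L ÷ 1000 = 1.215 mg
glucose: 17.5 g/L × 1.57 L = 27.475 g
sodium acetate: 0.899 g/L × 1.57 L = 1.411 g
Tricine: 30.5 mmol/L × 179.17 g/mol × 1.57 L ÷ 1000 = 8.580 g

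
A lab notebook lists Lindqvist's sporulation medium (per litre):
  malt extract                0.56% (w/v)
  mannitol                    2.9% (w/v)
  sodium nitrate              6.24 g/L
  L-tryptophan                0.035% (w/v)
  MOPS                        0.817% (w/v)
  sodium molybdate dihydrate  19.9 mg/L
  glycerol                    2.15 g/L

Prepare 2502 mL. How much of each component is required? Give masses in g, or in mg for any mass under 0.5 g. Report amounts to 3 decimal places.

malt extract 14.011 g; mannitol 72.558 g; sodium nitrate 15.612 g; L-tryptophan 0.876 g; MOPS 20.441 g; sodium molybdate dihydrate 49.790 mg; glycerol 5.379 g

Target volume = 2502 mL = 2.502 L.
malt extract: 0.56 g per 100 mL × 2502 mL ÷ 100 = 14.011 g
mannitol: 2.9 g per 100 mL × 2502 mL ÷ 100 = 72.558 g
sodium nitrate: 6.24 g/L × 2.502 L = 15.612 g
L-tryptophan: 0.035% w/v = 0.35 g/L → 0.35 × 2.502 L = 0.876 g
MOPS: 0.817 g per 100 mL × 2502 mL ÷ 100 = 20.441 g
sodium molybdate dihydrate: 19.9 mg/L × 2.502 L = 49.790 mg
glycerol: 2.15 g/L × 2.502 L = 5.379 g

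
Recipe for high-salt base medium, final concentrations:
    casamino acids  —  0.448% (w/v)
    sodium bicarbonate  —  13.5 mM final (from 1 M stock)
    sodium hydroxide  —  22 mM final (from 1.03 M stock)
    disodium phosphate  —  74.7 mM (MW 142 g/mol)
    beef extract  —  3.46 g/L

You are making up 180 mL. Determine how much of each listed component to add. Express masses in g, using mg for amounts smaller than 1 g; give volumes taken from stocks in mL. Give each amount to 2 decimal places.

casamino acids 806.40 mg; sodium bicarbonate 2.43 mL; sodium hydroxide 3.84 mL; disodium phosphate 1.91 g; beef extract 622.80 mg

Target volume = 180 mL = 0.18 L.
casamino acids: 0.448% w/v = 4.48 g/L → 4.48 × 0.18 L = 0.8064 g = 806.40 mg
sodium bicarbonate: V = C2·V2/C1 = 13.5 mM × 180 mL ÷ 1000 mM = 2.43 mL
sodium hydroxide: V = C2·V2/C1 = 22 mM × 180 mL ÷ 1030 mM = 3.84 mL
disodium phosphate: 74.7 mmol/L × 142 g/mol × 0.18 L ÷ 1000 = 1.91 g
beef extract: 3.46 g/L × 0.18 L = 0.6228 g = 622.80 mg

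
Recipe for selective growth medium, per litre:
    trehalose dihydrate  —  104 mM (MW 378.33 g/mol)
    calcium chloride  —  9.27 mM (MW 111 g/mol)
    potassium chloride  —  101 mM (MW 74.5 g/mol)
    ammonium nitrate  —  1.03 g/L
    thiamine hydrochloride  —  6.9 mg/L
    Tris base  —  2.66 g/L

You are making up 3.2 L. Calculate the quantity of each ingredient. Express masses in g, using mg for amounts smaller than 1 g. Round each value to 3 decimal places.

Working volume: 3.2 L.
trehalose dihydrate: 104 mmol/L × 378.33 g/mol × 3.2 L ÷ 1000 = 125.908 g
calcium chloride: 9.27 mmol/L × 111 g/mol × 3.2 L ÷ 1000 = 3.293 g
potassium chloride: 101 mmol/L × 74.5 g/mol × 3.2 L ÷ 1000 = 24.078 g
ammonium nitrate: 1.03 g/L × 3.2 L = 3.296 g
thiamine hydrochloride: 6.9 mg/L × 3.2 L = 22.080 mg
Tris base: 2.66 g/L × 3.2 L = 8.512 g

trehalose dihydrate 125.908 g; calcium chloride 3.293 g; potassium chloride 24.078 g; ammonium nitrate 3.296 g; thiamine hydrochloride 22.080 mg; Tris base 8.512 g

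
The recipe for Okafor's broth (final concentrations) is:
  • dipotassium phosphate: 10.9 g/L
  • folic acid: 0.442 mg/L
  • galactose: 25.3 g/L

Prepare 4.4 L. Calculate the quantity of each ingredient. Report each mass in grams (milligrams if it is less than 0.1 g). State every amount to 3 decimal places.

Working volume: 4.4 L.
dipotassium phosphate: 10.9 g/L × 4.4 L = 47.960 g
folic acid: 0.442 mg/L × 4.4 L = 1.945 mg
galactose: 25.3 g/L × 4.4 L = 111.320 g

dipotassium phosphate 47.960 g; folic acid 1.945 mg; galactose 111.320 g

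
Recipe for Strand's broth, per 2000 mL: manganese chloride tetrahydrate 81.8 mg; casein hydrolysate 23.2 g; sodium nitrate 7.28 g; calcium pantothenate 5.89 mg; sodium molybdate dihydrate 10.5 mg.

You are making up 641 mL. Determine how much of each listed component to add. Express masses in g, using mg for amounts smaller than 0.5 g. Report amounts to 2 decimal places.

manganese chloride tetrahydrate 26.22 mg; casein hydrolysate 7.44 g; sodium nitrate 2.33 g; calcium pantothenate 1.89 mg; sodium molybdate dihydrate 3.37 mg

Ratio of target to recipe volume: 641 / 2000 = 0.3205.
manganese chloride tetrahydrate: 81.8 mg × (641 mL / 2000 mL) = 26.22 mg
casein hydrolysate: 23.2 g × (641 mL / 2000 mL) = 7.44 g
sodium nitrate: 7.28 g × (641 mL / 2000 mL) = 2.33 g
calcium pantothenate: 5.89 mg × (641 mL / 2000 mL) = 1.89 mg
sodium molybdate dihydrate: 10.5 mg × (641 mL / 2000 mL) = 3.37 mg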